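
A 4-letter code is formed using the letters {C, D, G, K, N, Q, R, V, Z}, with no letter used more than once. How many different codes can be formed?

This is a permutation of 4 out of 9: P(9,4) = 9!/5!.
9 × 8 × 7 × 6 = 3024.

3024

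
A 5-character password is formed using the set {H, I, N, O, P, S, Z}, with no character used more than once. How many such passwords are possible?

2520

This is a permutation of 5 out of 7: P(7,5) = 7!/2!.
7 × 6 × 5 × 4 × 3 = 2520.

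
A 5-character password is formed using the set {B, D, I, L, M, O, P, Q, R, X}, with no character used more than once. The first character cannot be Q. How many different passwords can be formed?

27216

The first character has 10−1 = 9 choices (anything except Q).
The remaining 4 characters are filled from the other 9 symbols without repetition: 9 × 8 × 7 × 6 = 3024.
Total: 9 × 3024 = 27216.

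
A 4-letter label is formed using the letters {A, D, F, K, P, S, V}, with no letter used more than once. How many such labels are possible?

840

Choose and order 4 of the 7 symbols: the first letter has 7 options, the next 6, then 5, 4.
That product is 7 × 6 × 5 × 4 = 840.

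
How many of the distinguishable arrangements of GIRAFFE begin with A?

360

With the first slot taken by A, it remains to arrange the other 6 letters (GIRFFE).
Those 6 letters have F appearing twice, giving (6)!/(2!) = 360.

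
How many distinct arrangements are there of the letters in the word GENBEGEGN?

5040

Letter multiplicities in GENBEGEGN: B×1, E×3, G×3, N×2.
The number of distinct arrangements is 9!/(3!·3!·2!) = 362880/72 = 5040.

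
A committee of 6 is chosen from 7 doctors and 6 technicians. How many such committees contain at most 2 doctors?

358

Split by how many doctors are chosen (0 through 2).
Sum: C(7,0)·C(6,6) + C(7,1)·C(6,5) + C(7,2)·C(6,4) = 1 + 42 + 315 = 358.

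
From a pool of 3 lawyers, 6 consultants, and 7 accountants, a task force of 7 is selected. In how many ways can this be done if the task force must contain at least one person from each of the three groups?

Unrestricted: C(16,7) = 11440 ways to pick any 7 of the 16.
Subtract selections that omit an entire group: no lawyers → C(13,7) = 1716; no consultants → C(10,7) = 120; no accountants → C(9,7) = 36.
Add back selections omitting two groups (i.e. drawn from a single group): C(3,7) + C(6,7) + C(7,7) = 1.
By inclusion–exclusion: 11440 − 1872 + 1 = 9569.

9569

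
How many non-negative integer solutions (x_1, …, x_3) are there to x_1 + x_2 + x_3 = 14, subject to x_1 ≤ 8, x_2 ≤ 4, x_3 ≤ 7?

20

By stars and bars, unrestricted non-negative solutions to x_1+…+x_3 = 14 number C(14+2,2) = 120.
Subtract solutions that violate a single cap (substitute x_i' = x_i − (cap_i+1)): x_1 ≥ 9 gives C(7,2) = 21; x_2 ≥ 5 gives C(11,2) = 55; x_3 ≥ 8 gives C(8,2) = 28. Together 104.
Add back pairs where two caps are both exceeded: 1 + 0 + 3 = 4.
By inclusion–exclusion the count is 120 − 104 + 4 = 20.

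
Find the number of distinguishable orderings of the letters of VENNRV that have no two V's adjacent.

There are 6!/(2!·2!) = 180 arrangements of VENNRV in total.
Arrangements with the V's together: treat VV as one letter, giving (5)!/(2!) = 60.
Hence 180 − 60 = 120.

120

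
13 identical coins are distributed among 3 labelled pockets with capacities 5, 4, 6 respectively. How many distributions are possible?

6

Ignoring the caps, the number of non-negative solutions to x_1+…+x_3 = 13 is C(15,2) = 105.
Subtract solutions that violate a single cap (substitute x_i' = x_i − (cap_i+1)): x_1 ≥ 6 gives C(9,2) = 36; x_2 ≥ 5 gives C(10,2) = 45; x_3 ≥ 7 gives C(8,2) = 28. Together 109.
Add back pairs where two caps are both exceeded: 6 + 1 + 3 = 10.
By inclusion–exclusion the count is 105 − 109 + 10 = 6.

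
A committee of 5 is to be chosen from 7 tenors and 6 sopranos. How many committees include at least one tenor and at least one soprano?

1260

With no constraint there are C(13,5) = 1287 possible selections.
Selections missing a whole group: no tenors → C(6,5) = 6; no sopranos → C(7,5) = 21.
Both groups omitted at once is impossible, so 1287 − 27 = 1260.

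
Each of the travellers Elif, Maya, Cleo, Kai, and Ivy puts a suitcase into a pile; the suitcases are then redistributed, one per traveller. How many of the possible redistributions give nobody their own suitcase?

Count assignments avoiding every fixed point. For any j of the 5 travellers fixed to their own suitcase, the other 5−j can be arranged in (5−j)! ways.
By inclusion–exclusion this is Σ_{j=0}^{5} (−1)^j C(5,j)·(5−j)!.
Computing: 120 − 120 + 60 − 20 + 5 − 1 = 44.

44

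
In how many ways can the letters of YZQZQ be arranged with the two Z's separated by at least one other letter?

18

There are 5!/(2!·2!) = 30 arrangements of YZQZQ in total.
Arrangements with the Z's together: treat ZZ as one letter, giving (4)!/(2!) = 12.
Subtracting, 30 − 12 = 18 arrangements keep the Z's apart.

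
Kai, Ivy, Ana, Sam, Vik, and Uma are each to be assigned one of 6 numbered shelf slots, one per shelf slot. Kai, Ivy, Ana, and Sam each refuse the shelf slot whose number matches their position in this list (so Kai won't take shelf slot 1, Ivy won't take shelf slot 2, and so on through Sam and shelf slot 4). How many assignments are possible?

362

Let Aᵢ (for 1 ≤ i ≤ 4) be the placements that put person i in their forbidden shelf slot. Any j of these fix j positions, leaving (6−j)! ways to fill the rest, and there are C(4,j) ways to pick which j.
By inclusion–exclusion, the number of valid placements is Σ_{j=0}^{4} (−1)^j C(4,j)·(6−j)!.
Computing: 720 − 480 + 144 − 24 + 2 = 362.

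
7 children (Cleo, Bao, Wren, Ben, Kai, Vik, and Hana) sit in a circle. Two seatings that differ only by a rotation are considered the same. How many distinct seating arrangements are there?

720

Around a circle, 7 distinct people have 7!/7 = (6)! = 720 rotationally distinct seatings.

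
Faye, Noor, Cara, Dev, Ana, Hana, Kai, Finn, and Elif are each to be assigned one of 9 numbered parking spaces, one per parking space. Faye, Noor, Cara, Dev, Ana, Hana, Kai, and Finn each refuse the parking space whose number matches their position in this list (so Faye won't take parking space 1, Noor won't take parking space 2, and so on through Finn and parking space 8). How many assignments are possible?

Let Aᵢ (for 1 ≤ i ≤ 8) be the placements that put person i in their forbidden parking space. Any j of these fix j positions, leaving (9−j)! ways to fill the rest, and there are C(8,j) ways to pick which j.
By inclusion–exclusion, the number of valid placements is Σ_{j=0}^{8} (−1)^j C(8,j)·(9−j)!.
Computing: 362880 − 322560 + 141120 − 40320 + 8400 − 1344 + 168 − 16 + 1 = 148329.

148329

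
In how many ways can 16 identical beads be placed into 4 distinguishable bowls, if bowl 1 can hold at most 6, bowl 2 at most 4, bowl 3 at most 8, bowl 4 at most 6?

By stars and bars, unrestricted non-negative solutions to x_1+…+x_4 = 16 number C(16+3,3) = 969.
Subtract solutions that violate a single cap (substitute x_i' = x_i − (cap_i+1)): x_1 ≥ 7 gives C(12,3) = 220; x_2 ≥ 5 gives C(14,3) = 364; x_3 ≥ 9 gives C(10,3) = 120; x_4 ≥ 7 gives C(12,3) = 220. Together 924.
Add back pairs where two caps are both exceeded: 35 + 1 + 10 + 10 + 35 + 1 = 92.
By inclusion–exclusion the count is 969 − 924 + 92 = 137.

137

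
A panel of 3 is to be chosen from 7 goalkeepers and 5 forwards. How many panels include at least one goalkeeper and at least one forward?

Unrestricted: C(12,3) = 220 ways to pick any 3 of the 12.
Selections missing a whole group: no goalkeepers → C(5,3) = 10; no forwards → C(7,3) = 35.
Both groups omitted at once is impossible, so 220 − 45 = 175.

175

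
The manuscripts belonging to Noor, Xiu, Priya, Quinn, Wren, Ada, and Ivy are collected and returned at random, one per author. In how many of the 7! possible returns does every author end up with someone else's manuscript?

1854

This is the derangement count D_7: permutations of 7 items with no fixed point.
By inclusion–exclusion this is Σ_{j=0}^{7} (−1)^j C(7,j)·(7−j)!.
Computing: 5040 − 5040 + 2520 − 840 + 210 − 42 + 7 − 1 = 1854.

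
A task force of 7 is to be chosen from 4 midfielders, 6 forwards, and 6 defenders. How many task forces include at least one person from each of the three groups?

10408

With no constraint there are C(16,7) = 11440 possible selections.
Subtract selections that omit an entire group: no midfielders → C(12,7) = 792; no forwards → C(10,7) = 120; no defenders → C(10,7) = 120.
Add back selections omitting two groups (i.e. drawn from a single group): C(4,7) + C(6,7) + C(6,7) = 0.
By inclusion–exclusion: 11440 − 1032 + 0 = 10408.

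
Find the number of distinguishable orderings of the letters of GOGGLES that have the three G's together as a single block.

Treat the 3 copies of G as a single block. The multiset to arrange is then {GGG, E, L, O, S}, 5 items in all.
All 5 items are distinct, so there are (5)! = 120 arrangements.

120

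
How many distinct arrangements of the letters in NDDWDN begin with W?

Fix W in the first position and arrange the remaining 5 letters.
Those 5 letters have D appearing 3 times and N appearing twice, giving (5)!/(3!·2!) = 10.

10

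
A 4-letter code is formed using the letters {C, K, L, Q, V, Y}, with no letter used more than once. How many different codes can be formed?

This is a permutation of 4 out of 6: P(6,4) = 6!/2!.
That product is 6 × 5 × 4 × 3 = 360.

360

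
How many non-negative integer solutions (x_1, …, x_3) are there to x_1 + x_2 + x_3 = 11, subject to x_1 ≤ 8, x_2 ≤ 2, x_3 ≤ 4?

By stars and bars, unrestricted non-negative solutions to x_1+…+x_3 = 11 number C(11+2,2) = 78.
Subtract solutions that violate a single cap (substitute x_i' = x_i − (cap_i+1)): x_1 ≥ 9 gives C(4,2) = 6; x_2 ≥ 3 gives C(10,2) = 45; x_3 ≥ 5 gives C(8,2) = 28. Together 79.
Add back pairs where two caps are both exceeded: 0 + 0 + 10 = 10.
By inclusion–exclusion the count is 78 − 79 + 10 = 9.

9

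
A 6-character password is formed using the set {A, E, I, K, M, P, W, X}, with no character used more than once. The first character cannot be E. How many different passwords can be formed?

The first character has 8−1 = 7 choices (anything except E).
The remaining 5 characters are filled from the other 7 symbols without repetition: 7 × 6 × 5 × 4 × 3 = 2520.
Total: 7 × 2520 = 17640.

17640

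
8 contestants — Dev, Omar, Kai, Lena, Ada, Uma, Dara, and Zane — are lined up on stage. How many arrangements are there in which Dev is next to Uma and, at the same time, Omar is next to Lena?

2880

Treat {Dev,Uma} as one block (2 orders) and {Omar,Lena} as another (2 orders).
That leaves 6 units to arrange: 2 × 2 × 6! = 4 × 720 = 2880.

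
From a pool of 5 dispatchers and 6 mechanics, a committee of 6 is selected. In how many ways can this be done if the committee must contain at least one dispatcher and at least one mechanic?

Unrestricted: C(11,6) = 462 ways to pick any 6 of the 11.
Subtract selections that omit an entire group: no dispatchers → C(6,6) = 1; no mechanics → C(5,6) = 0.
Both groups omitted at once is impossible, so 462 − 1 = 461.

461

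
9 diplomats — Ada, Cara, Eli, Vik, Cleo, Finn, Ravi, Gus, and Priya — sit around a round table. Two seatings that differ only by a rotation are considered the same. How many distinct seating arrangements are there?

Fix one person's seat to break rotational symmetry; the remaining 8 people can be arranged in (8)! = 40320 ways.

40320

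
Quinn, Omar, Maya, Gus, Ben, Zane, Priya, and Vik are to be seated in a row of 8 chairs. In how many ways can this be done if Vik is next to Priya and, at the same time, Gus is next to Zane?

Treat {Vik,Priya} as one block (2 orders) and {Gus,Zane} as another (2 orders).
That leaves 6 units to arrange: 2 × 2 × 6! = 4 × 720 = 2880.

2880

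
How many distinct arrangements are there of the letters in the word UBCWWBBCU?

Letter multiplicities in UBCWWBBCU: B×3, C×2, U×2, W×2.
The number of distinct arrangements is 9!/(3!·2!·2!·2!) = 362880/48 = 7560.

7560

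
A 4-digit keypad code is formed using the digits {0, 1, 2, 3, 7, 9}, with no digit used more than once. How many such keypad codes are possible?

This is a permutation of 4 out of 6: P(6,4) = 6!/2!.
That product is 6 × 5 × 4 × 3 = 360.

360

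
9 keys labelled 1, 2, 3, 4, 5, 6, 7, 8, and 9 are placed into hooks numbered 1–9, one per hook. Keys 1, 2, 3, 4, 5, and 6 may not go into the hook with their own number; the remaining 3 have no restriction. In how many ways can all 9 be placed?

183822

Let Aᵢ (for 1 ≤ i ≤ 6) be the placements that put key i in its forbidden hook. Any j of these fix j positions, leaving (9−j)! ways to fill the rest, and there are C(6,j) ways to pick which j.
By inclusion–exclusion, the number of valid placements is Σ_{j=0}^{6} (−1)^j C(6,j)·(9−j)!.
Computing: 362880 − 241920 + 75600 − 14400 + 1800 − 144 + 6 = 183822.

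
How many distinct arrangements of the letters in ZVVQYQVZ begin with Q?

Fix Q in the first position and arrange the remaining 7 letters.
Those 7 letters have V appearing 3 times and Z appearing twice, giving (7)!/(3!·2!) = 420.

420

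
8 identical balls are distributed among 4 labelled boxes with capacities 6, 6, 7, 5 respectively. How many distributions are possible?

By stars and bars, unrestricted non-negative solutions to x_1+…+x_4 = 8 number C(8+3,3) = 165.
Subtract solutions that violate a single cap (substitute x_i' = x_i − (cap_i+1)): x_1 ≥ 7 gives C(4,3) = 4; x_2 ≥ 7 gives C(4,3) = 4; x_3 ≥ 8 gives C(3,3) = 1; x_4 ≥ 6 gives C(5,3) = 10. Together 19.
No two caps can be exceeded simultaneously, so the pair terms are all 0.
By inclusion–exclusion the count is 165 − 19 + 0 = 146.

146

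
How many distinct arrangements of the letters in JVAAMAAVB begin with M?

840

Fix M in the first position and arrange the remaining 8 letters.
Those 8 letters have A appearing 4 times and V appearing twice, giving (8)!/(4!·2!) = 840.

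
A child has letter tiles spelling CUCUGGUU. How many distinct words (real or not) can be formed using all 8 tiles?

The 8 letters of CUCUGGUU have repeats: C appearing twice, G appearing twice, and U appearing 4 times.
So there are 8! / (4!·2!·2!) = 420 distinguishable arrangements.

420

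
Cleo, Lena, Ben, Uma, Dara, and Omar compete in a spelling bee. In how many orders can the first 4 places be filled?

360

This is an ordered selection of 4 from 6: P(6,4).
That gives 6 × 5 × 4 × 3 = 360.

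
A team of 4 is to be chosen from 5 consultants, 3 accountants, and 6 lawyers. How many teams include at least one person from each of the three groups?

495

With no constraint there are C(14,4) = 1001 possible selections.
Subtract selections that omit an entire group: no consultants → C(9,4) = 126; no accountants → C(11,4) = 330; no lawyers → C(8,4) = 70.
Add back selections omitting two groups (i.e. drawn from a single group): C(5,4) + C(3,4) + C(6,4) = 20.
By inclusion–exclusion: 1001 − 526 + 20 = 495.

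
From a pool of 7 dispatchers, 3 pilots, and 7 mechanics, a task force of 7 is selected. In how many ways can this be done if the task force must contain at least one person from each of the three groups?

Total 7-person selections from all 17: C(17,7) = 19448.
Selections missing a whole group: no dispatchers → C(10,7) = 120; no pilots → C(14,7) = 3432; no mechanics → C(10,7) = 120.
Add back selections omitting two groups (i.e. drawn from a single group): C(7,7) + C(3,7) + C(7,7) = 2.
By inclusion–exclusion: 19448 − 3672 + 2 = 15778.

15778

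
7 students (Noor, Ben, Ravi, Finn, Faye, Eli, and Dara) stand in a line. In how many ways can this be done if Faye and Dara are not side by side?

There are 7! = 5040 arrangements in all. If Faye and Dara are adjacent, merging them into one block gives 2·(6)! = 1440 arrangements.
Complementary counting: 5040 − 1440 = 3600.

3600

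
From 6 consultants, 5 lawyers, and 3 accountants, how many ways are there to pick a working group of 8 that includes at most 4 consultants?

2639

Split by how many consultants are chosen (0 through 4).
Sum: C(6,0)·C(8,8) + C(6,1)·C(8,7) + C(6,2)·C(8,6) + C(6,3)·C(8,5) + C(6,4)·C(8,4) = 1 + 48 + 420 + 1120 + 1050 = 2639.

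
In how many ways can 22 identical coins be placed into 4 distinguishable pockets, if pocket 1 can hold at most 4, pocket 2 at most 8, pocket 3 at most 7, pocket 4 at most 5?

By stars and bars, unrestricted non-negative solutions to x_1+…+x_4 = 22 number C(22+3,3) = 2300.
Subtract solutions that violate a single cap (substitute x_i' = x_i − (cap_i+1)): x_1 ≥ 5 gives C(20,3) = 1140; x_2 ≥ 9 gives C(16,3) = 560; x_3 ≥ 8 gives C(17,3) = 680; x_4 ≥ 6 gives C(19,3) = 969. Together 3349.
Add back pairs where two caps are both exceeded: 165 + 220 + 364 + 56 + 120 + 165 = 1090.
Subtract triples: 1 + 10 + 20 + 0 = 31.
By inclusion–exclusion the count is 2300 − 3349 + 1090 − 31 = 10.

10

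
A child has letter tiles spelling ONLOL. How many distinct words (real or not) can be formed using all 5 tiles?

The 5 letters of ONLOL have repeats: L appearing twice and O appearing twice.
Dividing 5! = 120 by 2!·2! = 4 for the repeated letters gives 30.

30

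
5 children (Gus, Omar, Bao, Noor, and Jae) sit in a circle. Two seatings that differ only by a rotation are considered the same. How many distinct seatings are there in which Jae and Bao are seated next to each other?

12

Glue Jae and Bao into a block (2 internal orders). Seating 4 units around a circle gives (3)! arrangements.
So 2 × (3)! = 2 × 6 = 12.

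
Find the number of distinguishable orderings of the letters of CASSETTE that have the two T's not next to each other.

Total arrangements of CASSETTE: 8!/(2!·2!·2!) = 5040.
If the two T's are adjacent, glue them into one block, leaving 7 items to arrange: (7)!/(2!·2!) = 1260 ways.
Hence 5040 − 1260 = 3780.

3780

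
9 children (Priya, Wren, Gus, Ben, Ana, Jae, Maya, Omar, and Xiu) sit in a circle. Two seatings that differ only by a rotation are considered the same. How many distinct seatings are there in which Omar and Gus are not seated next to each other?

30240

All circular seatings of 9 people number (8)! = 40320.
Those with Omar next to Gus: fuse the pair into one unit and seat 8 units around a circle — 2·(7)! = 10080.
Subtracting, 40320 − 10080 = 30240.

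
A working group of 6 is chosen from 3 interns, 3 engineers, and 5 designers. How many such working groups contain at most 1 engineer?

Split by how many engineers are chosen (0 through 1).
Sum: C(3,0)·C(8,6) + C(3,1)·C(8,5) = 28 + 168 = 196.

196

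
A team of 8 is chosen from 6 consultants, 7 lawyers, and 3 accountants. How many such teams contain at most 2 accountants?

Split by how many accountants are chosen (0 through 2).
Sum: C(3,0)·C(13,8) + C(3,1)·C(13,7) + C(3,2)·C(13,6) = 1287 + 5148 + 5148 = 11583.

11583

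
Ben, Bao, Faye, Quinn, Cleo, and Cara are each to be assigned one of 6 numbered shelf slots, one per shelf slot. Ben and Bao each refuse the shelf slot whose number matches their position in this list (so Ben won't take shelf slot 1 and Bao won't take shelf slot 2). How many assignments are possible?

Let Aᵢ (for i ∈ {1, 2}) be the placements that put person i in their forbidden shelf slot. Any j of these fix j positions, leaving (6−j)! ways to fill the rest, and there are C(2,j) ways to pick which j.
By inclusion–exclusion, the number of valid placements is Σ_{j=0}^{2} (−1)^j C(2,j)·(6−j)!.
Computing: 720 − 240 + 24 = 504.

504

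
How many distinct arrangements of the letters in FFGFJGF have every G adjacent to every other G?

30

Treat the 2 copies of G as a single block. The multiset to arrange is then {GG, F, F, F, F, J}, 6 items in all.
That gives (6)!/(4!) = 30 arrangements.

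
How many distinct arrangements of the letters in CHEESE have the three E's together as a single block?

24

Treat the 3 copies of E as a single block. The multiset to arrange is then {EEE, C, H, S}, 4 items in all.
All 4 items are distinct, so there are (4)! = 24 arrangements.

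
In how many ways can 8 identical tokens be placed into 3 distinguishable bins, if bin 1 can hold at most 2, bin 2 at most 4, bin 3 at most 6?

12

Ignoring the caps, the number of non-negative solutions to x_1+…+x_3 = 8 is C(10,2) = 45.
Subtract solutions that violate a single cap (substitute x_i' = x_i − (cap_i+1)): x_1 ≥ 3 gives C(7,2) = 21; x_2 ≥ 5 gives C(5,2) = 10; x_3 ≥ 7 gives C(3,2) = 3. Together 34.
Add back pairs where two caps are both exceeded: 1 + 0 + 0 = 1.
By inclusion–exclusion the count is 45 − 34 + 1 = 12.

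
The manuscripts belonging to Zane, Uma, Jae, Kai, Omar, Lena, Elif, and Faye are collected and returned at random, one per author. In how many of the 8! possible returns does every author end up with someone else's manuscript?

14833

Let Aᵢ be the assignments in which author i gets their own manuscript. We want the size of the complement of A₁∪…∪A_8.
By inclusion–exclusion this is Σ_{j=0}^{8} (−1)^j C(8,j)·(8−j)!.
Computing: 40320 − 40320 + 20160 − 6720 + 1680 − 336 + 56 − 8 + 1 = 14833.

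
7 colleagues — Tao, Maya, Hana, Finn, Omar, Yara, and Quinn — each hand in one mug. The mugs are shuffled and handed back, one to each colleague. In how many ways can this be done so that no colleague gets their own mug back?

1854

Let Aᵢ be the assignments in which colleague i gets their own mug. We want the size of the complement of A₁∪…∪A_7.
By inclusion–exclusion this is Σ_{j=0}^{7} (−1)^j C(7,j)·(7−j)!.
Computing: 5040 − 5040 + 2520 − 840 + 210 − 42 + 7 − 1 = 1854.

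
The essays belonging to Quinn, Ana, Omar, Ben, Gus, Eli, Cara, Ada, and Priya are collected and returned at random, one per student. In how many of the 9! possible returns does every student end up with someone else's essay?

Let Aᵢ be the assignments in which student i gets their own essay. We want the size of the complement of A₁∪…∪A_9.
By inclusion–exclusion this is Σ_{j=0}^{9} (−1)^j C(9,j)·(9−j)!.
Computing: 362880 − 362880 + 181440 − 60480 + 15120 − 3024 + 504 − 72 + 9 − 1 = 133496.

133496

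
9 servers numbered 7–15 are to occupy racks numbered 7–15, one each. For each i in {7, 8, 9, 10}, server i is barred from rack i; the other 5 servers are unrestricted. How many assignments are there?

229080

Let Aᵢ (for 7 ≤ i ≤ 10) be the placements that put server i in its forbidden rack. Any j of these fix j positions, leaving (9−j)! ways to fill the rest, and there are C(4,j) ways to pick which j.
By inclusion–exclusion, the number of valid placements is Σ_{j=0}^{4} (−1)^j C(4,j)·(9−j)!.
Computing: 362880 − 161280 + 30240 − 2880 + 120 = 229080.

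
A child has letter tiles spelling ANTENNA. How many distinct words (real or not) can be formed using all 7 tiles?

ANTENNA has 7 letters with A appearing twice and N appearing 3 times.
Dividing 7! = 5040 by 3!·2! = 12 for the repeated letters gives 420.

420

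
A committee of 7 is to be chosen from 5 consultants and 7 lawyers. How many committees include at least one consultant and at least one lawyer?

791

With no constraint there are C(12,7) = 792 possible selections.
Selections missing a whole group: no consultants → C(7,7) = 1; no lawyers → C(5,7) = 0.
Both groups omitted at once is impossible, so 792 − 1 = 791.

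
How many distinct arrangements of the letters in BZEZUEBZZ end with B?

Fix B in the last position and arrange the remaining 8 letters.
Those 8 letters have E appearing twice and Z appearing 4 times, giving (8)!/(4!·2!) = 840.

840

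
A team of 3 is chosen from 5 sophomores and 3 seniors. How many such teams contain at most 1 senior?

Split by how many seniors are chosen (0 through 1).
Sum: C(3,0)·C(5,3) + C(3,1)·C(5,2) = 10 + 30 = 40.

40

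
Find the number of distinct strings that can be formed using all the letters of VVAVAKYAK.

5040

VVAVAKYAK has 9 letters with A appearing 3 times, K appearing twice, and V appearing 3 times.
Dividing 9! = 362880 by 3!·3!·2! = 72 for the repeated letters gives 5040.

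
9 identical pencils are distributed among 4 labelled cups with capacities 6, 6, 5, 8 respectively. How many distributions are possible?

179

By stars and bars, unrestricted non-negative solutions to x_1+…+x_4 = 9 number C(9+3,3) = 220.
Subtract solutions that violate a single cap (substitute x_i' = x_i − (cap_i+1)): x_1 ≥ 7 gives C(5,3) = 10; x_2 ≥ 7 gives C(5,3) = 10; x_3 ≥ 6 gives C(6,3) = 20; x_4 ≥ 9 gives C(3,3) = 1. Together 41.
No two caps can be exceeded simultaneously, so the pair terms are all 0.
By inclusion–exclusion the count is 220 − 41 + 0 = 179.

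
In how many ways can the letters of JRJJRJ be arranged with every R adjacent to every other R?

5

Treat the 2 copies of R as a single block. The multiset to arrange is then {RR, J, J, J, J}, 5 items in all.
That gives (5)!/(4!) = 5 arrangements.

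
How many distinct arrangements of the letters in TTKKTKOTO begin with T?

Fix T in the first position and arrange the remaining 8 letters.
Those 8 letters have K appearing 3 times, O appearing twice, and T appearing 3 times, giving (8)!/(3!·3!·2!) = 560.

560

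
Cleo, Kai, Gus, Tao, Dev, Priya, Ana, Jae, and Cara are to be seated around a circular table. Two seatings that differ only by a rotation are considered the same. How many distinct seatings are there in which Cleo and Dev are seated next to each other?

Glue Cleo and Dev into a block (2 internal orders). Seating 8 units around a circle gives (7)! arrangements.
So 2 × (7)! = 2 × 5040 = 10080.

10080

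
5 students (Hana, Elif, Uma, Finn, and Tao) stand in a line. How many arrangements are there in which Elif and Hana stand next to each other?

Glue Elif and Hana into one block (2 internal orders), leaving 4 units to arrange in a row.
So the count is 2·(4)! = 48.

48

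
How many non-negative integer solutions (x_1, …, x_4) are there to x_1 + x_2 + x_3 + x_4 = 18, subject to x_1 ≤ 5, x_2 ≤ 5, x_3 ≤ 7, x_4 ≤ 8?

112

Without the upper bounds there are C(21,3) = 1330 ways to split 18 among 4 variables.
Subtract solutions that violate a single cap (substitute x_i' = x_i − (cap_i+1)): x_1 ≥ 6 gives C(15,3) = 455; x_2 ≥ 6 gives C(15,3) = 455; x_3 ≥ 8 gives C(13,3) = 286; x_4 ≥ 9 gives C(12,3) = 220. Together 1416.
Add back pairs where two caps are both exceeded: 84 + 35 + 20 + 35 + 20 + 4 = 198.
By inclusion–exclusion the count is 1330 − 1416 + 198 = 112.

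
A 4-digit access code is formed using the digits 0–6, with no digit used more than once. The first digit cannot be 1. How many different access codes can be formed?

The first digit has 7−1 = 6 choices (anything except 1).
The remaining 3 digits are filled from the other 6 symbols without repetition: 6 × 5 × 4 = 120.
Total: 6 × 120 = 720.

720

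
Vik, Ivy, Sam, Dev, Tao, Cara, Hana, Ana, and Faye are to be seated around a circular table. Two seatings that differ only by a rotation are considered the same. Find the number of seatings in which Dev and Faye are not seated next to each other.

All circular seatings of 9 people number (8)! = 40320.
Those with Dev next to Faye: fuse the pair into one unit and seat 8 units around a circle — 2·(7)! = 10080.
Subtracting, 40320 − 10080 = 30240.

30240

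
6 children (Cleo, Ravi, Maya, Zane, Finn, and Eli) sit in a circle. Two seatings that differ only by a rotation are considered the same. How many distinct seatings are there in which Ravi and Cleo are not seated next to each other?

72

Without the restriction there are (5)! = 120 seatings.
Those with Ravi next to Cleo: fuse the pair into one unit and seat 5 units around a circle — 2·(4)! = 48.
Subtracting, 120 − 48 = 72.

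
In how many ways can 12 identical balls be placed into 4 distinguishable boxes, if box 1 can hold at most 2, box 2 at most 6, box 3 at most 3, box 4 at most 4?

Ignoring the caps, the number of non-negative solutions to x_1+…+x_4 = 12 is C(15,3) = 455.
Subtract solutions that violate a single cap (substitute x_i' = x_i − (cap_i+1)): x_1 ≥ 3 gives C(12,3) = 220; x_2 ≥ 7 gives C(8,3) = 56; x_3 ≥ 4 gives C(11,3) = 165; x_4 ≥ 5 gives C(10,3) = 120. Together 561.
Add back pairs where two caps are both exceeded: 10 + 56 + 35 + 4 + 1 + 20 = 126.
Subtract triples: 0 + 0 + 1 + 0 = 1.
By inclusion–exclusion the count is 455 − 561 + 126 − 1 = 19.

19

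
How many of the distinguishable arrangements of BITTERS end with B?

Fix B in the last position and arrange the remaining 6 letters.
Those 6 letters have T appearing twice, giving (6)!/(2!) = 360.

360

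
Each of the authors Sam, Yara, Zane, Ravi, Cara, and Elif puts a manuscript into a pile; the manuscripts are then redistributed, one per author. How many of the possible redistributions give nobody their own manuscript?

This is the derangement count D_6: permutations of 6 items with no fixed point.
By inclusion–exclusion this is Σ_{j=0}^{6} (−1)^j C(6,j)·(6−j)!.
Computing: 720 − 720 + 360 − 120 + 30 − 6 + 1 = 265.

265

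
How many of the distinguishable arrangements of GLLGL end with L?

Fix L in the last position and arrange the remaining 4 letters.
Those 4 letters have G appearing twice and L appearing twice, giving (4)!/(2!·2!) = 6.

6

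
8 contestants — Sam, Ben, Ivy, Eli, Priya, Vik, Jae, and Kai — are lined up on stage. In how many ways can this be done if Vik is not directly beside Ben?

Of the 8! = 40320 arrangements, those with Vik and Ben adjacent number 2 × 7! = 10080 (treat the pair as a block with 2 internal orders).
Complementary counting: 40320 − 10080 = 30240.

30240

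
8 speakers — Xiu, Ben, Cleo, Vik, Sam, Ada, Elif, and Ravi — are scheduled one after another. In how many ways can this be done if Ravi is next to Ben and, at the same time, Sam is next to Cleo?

2880

Treat {Ravi,Ben} as one block (2 orders) and {Sam,Cleo} as another (2 orders).
That leaves 6 units to arrange: 2 × 2 × 6! = 4 × 720 = 2880.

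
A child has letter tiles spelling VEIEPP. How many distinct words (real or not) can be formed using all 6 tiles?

180

The 6 letters of VEIEPP have repeats: E appearing twice and P appearing twice.
Dividing 6! = 720 by 2!·2! = 4 for the repeated letters gives 180.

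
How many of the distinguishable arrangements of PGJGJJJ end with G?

30

Fix G in the last position and arrange the remaining 6 letters.
Those 6 letters have J appearing 4 times, giving (6)!/(4!) = 30.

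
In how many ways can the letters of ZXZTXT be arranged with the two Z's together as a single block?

30

Treat the 2 copies of Z as a single block. The multiset to arrange is then {ZZ, T, T, X, X}, 5 items in all.
That gives (5)!/(2!·2!) = 30 arrangements.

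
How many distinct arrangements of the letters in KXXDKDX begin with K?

60

With the first slot taken by K, it remains to arrange the other 6 letters (XXDKDX).
Those 6 letters have D appearing twice and X appearing 3 times, giving (6)!/(3!·2!) = 60.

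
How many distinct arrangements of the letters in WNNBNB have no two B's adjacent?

There are 6!/(3!·2!) = 60 arrangements of WNNBNB in total.
If the two B's are adjacent, glue them into one block, leaving 5 items to arrange: (5)!/(3!) = 20 ways.
Subtracting, 60 − 20 = 40 arrangements keep the B's apart.

40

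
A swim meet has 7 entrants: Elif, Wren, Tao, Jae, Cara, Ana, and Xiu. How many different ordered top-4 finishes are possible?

840

There are 7 choices for 1st place, 6 for 2nd, and so on down to 4 for position 4.
That gives 7 × 6 × 5 × 4 = 840.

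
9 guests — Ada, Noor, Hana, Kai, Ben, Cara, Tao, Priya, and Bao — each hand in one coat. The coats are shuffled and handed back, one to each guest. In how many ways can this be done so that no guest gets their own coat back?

Count assignments avoiding every fixed point. For any j of the 9 guests fixed to their own coat, the other 9−j can be arranged in (9−j)! ways.
By inclusion–exclusion this is Σ_{j=0}^{9} (−1)^j C(9,j)·(9−j)!.
Computing: 362880 − 362880 + 181440 − 60480 + 15120 − 3024 + 504 − 72 + 9 − 1 = 133496.

133496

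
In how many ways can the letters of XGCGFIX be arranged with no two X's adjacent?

There are 7!/(2!·2!) = 1260 arrangements of XGCGFIX in total.
If the two X's are adjacent, glue them into one block, leaving 6 items to arrange: (6)!/(2!) = 360 ways.
Subtracting, 1260 − 360 = 900 arrangements keep the X's apart.

900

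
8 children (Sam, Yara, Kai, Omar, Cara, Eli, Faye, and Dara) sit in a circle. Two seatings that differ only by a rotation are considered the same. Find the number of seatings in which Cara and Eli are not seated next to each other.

3600

All circular seatings of 8 people number (7)! = 5040.
Those with Cara next to Eli: fuse the pair into one unit and seat 7 units around a circle — 2·(6)! = 1440.
Subtracting, 5040 − 1440 = 3600.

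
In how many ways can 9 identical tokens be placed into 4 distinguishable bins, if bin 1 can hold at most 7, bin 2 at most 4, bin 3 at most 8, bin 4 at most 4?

By stars and bars, unrestricted non-negative solutions to x_1+…+x_4 = 9 number C(9+3,3) = 220.
Subtract solutions that violate a single cap (substitute x_i' = x_i − (cap_i+1)): x_1 ≥ 8 gives C(4,3) = 4; x_2 ≥ 5 gives C(7,3) = 35; x_3 ≥ 9 gives C(3,3) = 1; x_4 ≥ 5 gives C(7,3) = 35. Together 75.
No two caps can be exceeded simultaneously, so the pair terms are all 0.
By inclusion–exclusion the count is 220 − 75 + 0 = 145.

145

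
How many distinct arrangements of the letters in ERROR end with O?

With the last slot taken by O, it remains to arrange the other 4 letters (ERRR).
Those 4 letters have R appearing 3 times, giving (4)!/(3!) = 4.

4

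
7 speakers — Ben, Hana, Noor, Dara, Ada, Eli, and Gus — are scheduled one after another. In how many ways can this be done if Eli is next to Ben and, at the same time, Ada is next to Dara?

Treat {Eli,Ben} as one block (2 orders) and {Ada,Dara} as another (2 orders).
That leaves 5 units to arrange: 2 × 2 × 5! = 4 × 120 = 480.

480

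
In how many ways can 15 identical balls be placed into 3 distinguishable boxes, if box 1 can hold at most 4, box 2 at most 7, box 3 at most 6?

6

By stars and bars, unrestricted non-negative solutions to x_1+…+x_3 = 15 number C(15+2,2) = 136.
Subtract solutions that violate a single cap (substitute x_i' = x_i − (cap_i+1)): x_1 ≥ 5 gives C(12,2) = 66; x_2 ≥ 8 gives C(9,2) = 36; x_3 ≥ 7 gives C(10,2) = 45. Together 147.
Add back pairs where two caps are both exceeded: 6 + 10 + 1 = 17.
By inclusion–exclusion the count is 136 − 147 + 17 = 6.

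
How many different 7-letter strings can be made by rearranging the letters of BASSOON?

1260

The 7 letters of BASSOON have repeats: O appearing twice and S appearing twice.
Dividing 7! = 5040 by 2!·2! = 4 for the repeated letters gives 1260.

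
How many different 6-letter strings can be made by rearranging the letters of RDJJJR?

RDJJJR has 6 letters with J appearing 3 times and R appearing twice.
Dividing 6! = 720 by 3!·2! = 12 for the repeated letters gives 60.

60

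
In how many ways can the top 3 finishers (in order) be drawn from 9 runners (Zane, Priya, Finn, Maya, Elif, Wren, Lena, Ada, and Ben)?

504

There are 9 choices for 1st place, 8 for 2nd, and 7 for 3rd.
That gives 9 × 8 × 7 = 504.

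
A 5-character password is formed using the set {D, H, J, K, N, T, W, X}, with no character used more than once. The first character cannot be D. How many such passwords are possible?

The first character has 8−1 = 7 choices (anything except D).
The remaining 4 characters are filled from the other 7 symbols without repetition: 7 × 6 × 5 × 4 = 840.
Total: 7 × 840 = 5880.

5880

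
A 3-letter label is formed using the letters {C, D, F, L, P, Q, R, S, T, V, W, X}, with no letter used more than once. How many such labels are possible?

Choose and order 3 of the 12 symbols: the first letter has 12 options, the next 11, then 10.
That product is 12 × 11 × 10 = 1320.

1320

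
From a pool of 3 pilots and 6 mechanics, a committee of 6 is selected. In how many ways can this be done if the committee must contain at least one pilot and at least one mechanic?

With no constraint there are C(9,6) = 84 possible selections.
Subtract selections that omit an entire group: no pilots → C(6,6) = 1; no mechanics → C(3,6) = 0.
Both groups omitted at once is impossible, so 84 − 1 = 83.

83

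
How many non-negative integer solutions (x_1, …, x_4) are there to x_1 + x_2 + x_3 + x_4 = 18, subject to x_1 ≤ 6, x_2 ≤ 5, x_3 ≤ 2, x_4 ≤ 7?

By stars and bars, unrestricted non-negative solutions to x_1+…+x_4 = 18 number C(18+3,3) = 1330.
Subtract solutions that violate a single cap (substitute x_i' = x_i − (cap_i+1)): x_1 ≥ 7 gives C(14,3) = 364; x_2 ≥ 6 gives C(15,3) = 455; x_3 ≥ 3 gives C(18,3) = 816; x_4 ≥ 8 gives C(13,3) = 286. Together 1921.
Add back pairs where two caps are both exceeded: 56 + 165 + 20 + 220 + 35 + 120 = 616.
Subtract triples: 10 + 0 + 1 + 4 = 15.
By inclusion–exclusion the count is 1330 − 1921 + 616 − 15 = 10.

10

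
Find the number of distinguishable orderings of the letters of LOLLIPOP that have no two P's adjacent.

There are 8!/(3!·2!·2!) = 1680 arrangements of LOLLIPOP in total.
Arrangements with the P's together: treat PP as one letter, giving (7)!/(3!·2!) = 420.
Hence 1680 − 420 = 1260.

1260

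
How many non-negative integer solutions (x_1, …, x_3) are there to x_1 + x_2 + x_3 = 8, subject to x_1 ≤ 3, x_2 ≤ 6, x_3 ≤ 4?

17

By stars and bars, unrestricted non-negative solutions to x_1+…+x_3 = 8 number C(8+2,2) = 45.
Subtract solutions that violate a single cap (substitute x_i' = x_i − (cap_i+1)): x_1 ≥ 4 gives C(6,2) = 15; x_2 ≥ 7 gives C(3,2) = 3; x_3 ≥ 5 gives C(5,2) = 10. Together 28.
No two caps can be exceeded simultaneously, so the pair terms are all 0.
By inclusion–exclusion the count is 45 − 28 + 0 = 17.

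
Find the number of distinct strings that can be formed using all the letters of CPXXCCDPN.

CPXXCCDPN has 9 letters with C appearing 3 times, P appearing twice, and X appearing twice.
So there are 9! / (3!·2!·2!) = 15120 distinguishable arrangements.

15120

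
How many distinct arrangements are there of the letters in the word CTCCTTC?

35

CTCCTTC has 7 letters with C appearing 4 times and T appearing 3 times.
So there are 7! / (4!·3!) = 35 distinguishable arrangements.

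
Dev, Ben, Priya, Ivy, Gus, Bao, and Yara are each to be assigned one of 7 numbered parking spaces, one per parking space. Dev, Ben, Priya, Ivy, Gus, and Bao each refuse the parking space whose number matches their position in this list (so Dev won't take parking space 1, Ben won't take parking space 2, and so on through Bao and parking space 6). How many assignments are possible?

2119

Let Aᵢ (for 1 ≤ i ≤ 6) be the placements that put person i in their forbidden parking space. Any j of these fix j positions, leaving (7−j)! ways to fill the rest, and there are C(6,j) ways to pick which j.
By inclusion–exclusion, the number of valid placements is Σ_{j=0}^{6} (−1)^j C(6,j)·(7−j)!.
Computing: 5040 − 4320 + 1800 − 480 + 90 − 12 + 1 = 2119.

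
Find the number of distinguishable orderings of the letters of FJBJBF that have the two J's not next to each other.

There are 6!/(2!·2!·2!) = 90 arrangements of FJBJBF in total.
If the two J's are adjacent, glue them into one block, leaving 5 items to arrange: (5)!/(2!·2!) = 30 ways.
Subtracting, 90 − 30 = 60 arrangements keep the J's apart.

60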